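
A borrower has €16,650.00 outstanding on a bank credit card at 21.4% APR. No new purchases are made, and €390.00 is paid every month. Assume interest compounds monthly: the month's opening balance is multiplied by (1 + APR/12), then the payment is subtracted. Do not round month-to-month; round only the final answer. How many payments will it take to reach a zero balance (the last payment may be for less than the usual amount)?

82 payments

Monthly rate r = 21.4%/12 = 1.78333% = 0.0178333.
Recurrence: B ← B·(1+r) − €390.00.
Month 1: interest €296.93; balance after payment €16,556.92.
Month 2: interest €295.27; balance after payment €16,462.19.
Closed form: n = −ln(1 − rB₀/P)/ln(1+r) = −ln(0.23865)/ln(1.01783) ≈ 81.055, so the balance reaches zero during payment 82.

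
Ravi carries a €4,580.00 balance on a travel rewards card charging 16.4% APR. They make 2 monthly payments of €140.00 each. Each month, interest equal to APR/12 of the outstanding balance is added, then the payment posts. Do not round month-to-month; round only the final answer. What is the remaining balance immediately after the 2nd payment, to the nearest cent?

€4,424.13

Monthly rate r = 16.4%/12 = 1.36667% = 0.0136667.
Each month: B ← B·(1+r) − €140.00.
Month 1: interest €62.59; balance after payment €4,502.59.
Month 2: interest €61.54; balance after payment €4,424.13.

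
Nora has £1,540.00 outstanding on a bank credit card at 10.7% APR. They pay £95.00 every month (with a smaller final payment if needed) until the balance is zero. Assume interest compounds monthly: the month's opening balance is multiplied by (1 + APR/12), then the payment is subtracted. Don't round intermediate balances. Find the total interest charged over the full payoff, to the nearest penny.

£130.85

Monthly rate r = 10.7%/12 = 0.891667% = 0.00891667.
Payoff takes n = ⌈−ln(1 − rB₀/P)/ln(1+r)⌉ = ⌈17.587⌉ = 18 payments; the last is £55.85.
Total paid = 17·£95.00 + £55.85 = £1,670.85.
Total interest = total paid − principal = £1,670.85 − £1,540.00 = £130.85.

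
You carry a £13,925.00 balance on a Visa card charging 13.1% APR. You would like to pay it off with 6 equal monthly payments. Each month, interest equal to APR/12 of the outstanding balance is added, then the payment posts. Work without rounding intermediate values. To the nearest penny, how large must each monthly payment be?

£2,410.31

Monthly rate r = 13.1%/12 = 1.09167% = 0.0109167.
Level-payment amortization: P = B₀·r / (1 − (1+r)^(−n)) = 13925.00·0.0109167 / (1 − 1.01092^(−6)).
Denominator 1 − (1+r)^(−6) = 0.0630684578.
P = 152.015 / 0.0630684578 ≈ 2410.31.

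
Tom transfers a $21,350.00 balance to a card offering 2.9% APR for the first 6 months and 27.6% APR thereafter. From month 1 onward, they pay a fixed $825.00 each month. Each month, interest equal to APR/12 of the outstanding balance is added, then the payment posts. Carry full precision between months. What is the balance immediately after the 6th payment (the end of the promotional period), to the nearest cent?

$16,681.45

Promo months 1–6 at r₀ = 2.9%/12 = 0.00241667; months 7+ at r₁ = 27.6%/12 = 0.023.
After month 6: iterate B ← B·(1+r₀) − $825.00 for 6 months → $16,681.45.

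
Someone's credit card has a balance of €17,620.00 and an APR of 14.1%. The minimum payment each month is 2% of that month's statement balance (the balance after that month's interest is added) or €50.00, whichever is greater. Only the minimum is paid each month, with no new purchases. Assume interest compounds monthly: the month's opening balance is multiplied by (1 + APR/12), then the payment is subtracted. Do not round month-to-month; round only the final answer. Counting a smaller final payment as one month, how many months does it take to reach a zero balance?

305 months

Monthly rate r = 14.1%/12 = 1.175% = 0.01175.
While 2% of the post-interest balance exceeds €50.00, each month B ← (B·(1+r))·(1 − 0.02), i.e. B shrinks by the factor (1+r)·0.98 = 0.99151.
This holds for months 1–231. Entering month 232 the balance is €2,461.17; 2% of the post-interest balance is now below €50.00, so the flat €50.00 minimum applies from here.
From month 232 a fixed €50.00 at rate r clears €2,461.17 in 74 more payments. Total: 231 + 74 = 305 months.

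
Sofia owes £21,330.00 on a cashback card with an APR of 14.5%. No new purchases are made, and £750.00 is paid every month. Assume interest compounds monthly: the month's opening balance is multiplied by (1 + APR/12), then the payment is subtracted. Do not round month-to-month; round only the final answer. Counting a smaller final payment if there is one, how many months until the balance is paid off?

36 payments

Monthly rate r = 14.5%/12 = 1.20833% = 0.0120833.
Recurrence: B ← B·(1+r) − £750.00.
Month 1: interest £257.74; balance after payment £20,837.74.
Month 2: interest £251.79; balance after payment £20,339.53.
Closed form: n = −ln(1 − rB₀/P)/ln(1+r) = −ln(0.65635)/ln(1.01208) ≈ 35.057, so the balance reaches zero during payment 36.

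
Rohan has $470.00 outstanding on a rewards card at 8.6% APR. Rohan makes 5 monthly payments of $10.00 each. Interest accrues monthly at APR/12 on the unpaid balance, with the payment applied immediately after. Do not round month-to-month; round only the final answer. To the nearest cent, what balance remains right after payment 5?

Monthly rate r = 8.6%/12 = 0.716667% = 0.00716667.
Each month: B ← B·(1+r) − $10.00.
Month 1: interest $3.37; balance after payment $463.37.
Month 2: interest $3.32; balance after payment $456.69.
Month 3: interest $3.27; balance after payment $449.96.
Month 4: interest $3.22; balance after payment $443.19.
Month 5: interest $3.18; balance after payment $436.36.

$436.36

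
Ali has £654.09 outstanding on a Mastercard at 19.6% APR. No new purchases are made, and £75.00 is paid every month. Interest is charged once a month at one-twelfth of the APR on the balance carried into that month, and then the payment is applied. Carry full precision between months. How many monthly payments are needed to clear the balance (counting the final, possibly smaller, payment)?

10 months

Monthly rate r = 19.6%/12 = 1.63333% = 0.0163333.
Recurrence: B ← B·(1+r) − £75.00.
Month 1: interest £10.68; balance after payment £589.77.
Month 2: interest £9.63; balance after payment £524.41.
Closed form: n = −ln(1 − rB₀/P)/ln(1+r) = −ln(0.85755)/ln(1.01633) ≈ 9.485, so the balance reaches zero during payment 10.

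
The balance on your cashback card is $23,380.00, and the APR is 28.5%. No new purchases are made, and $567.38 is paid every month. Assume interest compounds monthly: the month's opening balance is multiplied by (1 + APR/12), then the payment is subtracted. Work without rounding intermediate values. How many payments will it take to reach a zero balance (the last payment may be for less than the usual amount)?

164 months

Monthly rate r = 28.5%/12 = 2.375% = 0.02375.
Recurrence: B ← B·(1+r) − $567.38.
Month 1: interest $555.27; balance after payment $23,367.90.
Month 2: interest $554.99; balance after payment $23,355.50.
Closed form: n = −ln(1 − rB₀/P)/ln(1+r) = −ln(0.021335)/ln(1.02375) ≈ 163.912, so the balance reaches zero during payment 164.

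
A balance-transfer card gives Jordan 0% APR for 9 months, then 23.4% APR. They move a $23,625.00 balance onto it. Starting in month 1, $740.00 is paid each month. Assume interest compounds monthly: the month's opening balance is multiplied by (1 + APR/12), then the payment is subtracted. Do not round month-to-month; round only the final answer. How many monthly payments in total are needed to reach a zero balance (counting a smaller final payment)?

40 months

Promo months 1–9 at r₀ = 0%/12 = 0; months 10+ at r₁ = 23.4%/12 = 0.0195.
After month 9 (no interest yet): B = $23,625.00 − 9·$740.00 = $16,965.00.
Then at r₁ with $740.00/mo: n₂ = −ln(1 − r₁·B/P)/ln(1+r₁) ≈ 30.68 → 31 more payments.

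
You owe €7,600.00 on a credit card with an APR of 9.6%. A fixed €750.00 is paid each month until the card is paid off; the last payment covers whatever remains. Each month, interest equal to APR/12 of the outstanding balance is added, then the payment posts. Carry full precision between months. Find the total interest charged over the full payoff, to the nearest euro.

€358

Monthly rate r = 9.6%/12 = 0.8% = 0.008.
Payoff takes n = ⌈−ln(1 − rB₀/P)/ln(1+r)⌉ = ⌈10.610⌉ = 11 payments; the last is €458.16.
Total paid = 10·€750.00 + €458.16 = €7,958.16.
Total interest = total paid − principal = €7,958.16 − €7,600.00 = €358.16.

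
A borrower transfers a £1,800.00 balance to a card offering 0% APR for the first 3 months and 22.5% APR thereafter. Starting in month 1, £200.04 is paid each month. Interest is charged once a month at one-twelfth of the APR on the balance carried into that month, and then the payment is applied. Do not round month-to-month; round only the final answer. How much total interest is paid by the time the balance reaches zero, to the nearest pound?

£85

Promo months 1–3 at r₀ = 0%/12 = 0; months 4+ at r₁ = 22.5%/12 = 0.01875.
After month 3 (no interest yet): B = £1,800.00 − 3·£200.04 = £1,199.88.
Then at r₁ with £200.04/mo: n₂ = −ln(1 − r₁·B/P)/ln(1+r₁) ≈ 6.42 → 7 more payments.
Total paid = 9·£200.04 + £84.99 = £1,885.35; interest = £1,885.35 − £1,800.00 = £85.35.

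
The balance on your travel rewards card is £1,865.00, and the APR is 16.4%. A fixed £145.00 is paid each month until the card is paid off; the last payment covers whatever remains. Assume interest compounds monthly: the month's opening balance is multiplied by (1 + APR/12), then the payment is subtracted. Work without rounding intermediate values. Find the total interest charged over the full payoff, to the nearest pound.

Monthly rate r = 16.4%/12 = 1.36667% = 0.0136667.
Payoff takes n = ⌈−ln(1 − rB₀/P)/ln(1+r)⌉ = ⌈14.242⌉ = 15 payments; the last is £35.24.
Total paid = 14·£145.00 + £35.24 = £2,065.24.
Total interest = total paid − principal = £2,065.24 − £1,865.00 = £200.24.

£200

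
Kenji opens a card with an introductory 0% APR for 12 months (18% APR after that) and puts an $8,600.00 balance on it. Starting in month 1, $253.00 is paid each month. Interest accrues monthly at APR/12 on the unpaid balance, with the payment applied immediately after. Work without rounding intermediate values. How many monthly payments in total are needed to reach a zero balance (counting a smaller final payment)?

39 payments

Promo months 1–12 at r₀ = 0%/12 = 0; months 13+ at r₁ = 18%/12 = 0.015.
After month 12 (no interest yet): B = $8,600.00 − 12·$253.00 = $5,564.00.
Then at r₁ with $253.00/mo: n₂ = −ln(1 − r₁·B/P)/ln(1+r₁) ≈ 26.89 → 27 more payments.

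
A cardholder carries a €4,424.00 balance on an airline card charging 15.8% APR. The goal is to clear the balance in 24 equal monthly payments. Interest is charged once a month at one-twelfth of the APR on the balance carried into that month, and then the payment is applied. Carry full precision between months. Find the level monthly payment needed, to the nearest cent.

Monthly rate r = 15.8%/12 = 1.31667% = 0.0131667.
Level-payment amortization: P = B₀·r / (1 − (1+r)^(−n)) = 4424.00·0.0131667 / (1 − 1.01317^(−24)).
Denominator 1 − (1+r)^(−24) = 0.269435495.
P = 58.2493 / 0.269435495 ≈ 216.19.

€216.19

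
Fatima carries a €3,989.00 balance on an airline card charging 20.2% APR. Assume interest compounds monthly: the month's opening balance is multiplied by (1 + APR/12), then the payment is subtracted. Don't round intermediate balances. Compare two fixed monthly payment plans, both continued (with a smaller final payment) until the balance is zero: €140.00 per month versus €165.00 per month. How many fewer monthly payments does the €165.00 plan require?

8 fewer payments

Monthly rate r = 20.2%/12 = 1.68333% = 0.0168333.
At €140.00/mo: n = ⌈−ln(1 − rB₀/P)/ln(1+r)⌉ = 40 payments (last €18.41); total interest = total paid − €3,989.00 = €1,489.41.
At €165.00/mo: 32 payments (last €49.72); total interest €1,175.72.
Payments saved = 40 − 32 = 8.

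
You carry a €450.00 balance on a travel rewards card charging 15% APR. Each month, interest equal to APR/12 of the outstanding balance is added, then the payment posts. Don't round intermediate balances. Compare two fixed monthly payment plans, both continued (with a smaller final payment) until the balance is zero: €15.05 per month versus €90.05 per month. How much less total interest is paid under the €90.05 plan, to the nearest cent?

Monthly rate r = 15%/12 = 1.25% = 0.0125.
At €15.05/mo: n = ⌈−ln(1 − rB₀/P)/ln(1+r)⌉ = 38 payments (last €10.17); total interest = total paid − €450.00 = €117.02.
At €90.05/mo: 6 payments (last €17.40); total interest €17.65.
Interest saved = €117.02 − €17.65 = €99.37.

€99.37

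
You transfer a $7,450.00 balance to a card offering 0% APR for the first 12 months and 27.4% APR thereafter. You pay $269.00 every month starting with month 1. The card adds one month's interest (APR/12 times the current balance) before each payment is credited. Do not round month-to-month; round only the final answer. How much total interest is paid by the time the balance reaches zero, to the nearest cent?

$1,065.95

Promo months 1–12 at r₀ = 0%/12 = 0; months 13+ at r₁ = 27.4%/12 = 0.0228333.
After month 12 (no interest yet): B = $7,450.00 − 12·$269.00 = $4,222.00.
Then at r₁ with $269.00/mo: n₂ = −ln(1 − r₁·B/P)/ln(1+r₁) ≈ 19.66 → 20 more payments.
Total paid = 31·$269.00 + $176.95 = $8,515.95; interest = $8,515.95 − $7,450.00 = $1,065.95.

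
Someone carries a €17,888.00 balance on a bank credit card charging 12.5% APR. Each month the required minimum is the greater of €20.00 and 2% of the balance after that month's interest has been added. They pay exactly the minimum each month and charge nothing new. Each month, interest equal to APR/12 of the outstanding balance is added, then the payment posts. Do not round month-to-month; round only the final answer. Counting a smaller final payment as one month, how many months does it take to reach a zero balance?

365 months

Monthly rate r = 12.5%/12 = 1.04167% = 0.0104167.
While 2% of the post-interest balance exceeds €20.00, each month B ← (B·(1+r))·(1 − 0.02), i.e. B shrinks by the factor (1+r)·0.98 = 0.99021.
This holds for months 1–295. Entering month 296 the balance is €981.53; 2% of the post-interest balance is now below €20.00, so the flat €20.00 minimum applies from here.
From month 296 a fixed €20.00 at rate r clears €981.53 in 70 more payments. Total: 295 + 70 = 365 months.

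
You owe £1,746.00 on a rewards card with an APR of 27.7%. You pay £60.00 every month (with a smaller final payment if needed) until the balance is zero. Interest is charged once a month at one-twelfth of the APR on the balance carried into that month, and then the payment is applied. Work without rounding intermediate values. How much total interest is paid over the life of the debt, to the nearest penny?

Monthly rate r = 27.7%/12 = 2.30833% = 0.0230833.
Payoff takes n = ⌈−ln(1 − rB₀/P)/ln(1+r)⌉ = ⌈48.811⌉ = 49 payments; the last is £48.74.
Total paid = 48·£60.00 + £48.74 = £2,928.74.
Total interest = total paid − principal = £2,928.74 − £1,746.00 = £1,182.74.

£1,182.74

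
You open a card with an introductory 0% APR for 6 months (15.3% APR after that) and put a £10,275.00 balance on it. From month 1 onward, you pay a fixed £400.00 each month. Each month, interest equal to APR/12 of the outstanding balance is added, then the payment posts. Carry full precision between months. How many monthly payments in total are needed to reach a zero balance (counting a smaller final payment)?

Promo months 1–6 at r₀ = 0%/12 = 0; months 7+ at r₁ = 15.3%/12 = 0.01275.
After month 6 (no interest yet): B = £10,275.00 − 6·£400.00 = £7,875.00.
Then at r₁ with £400.00/mo: n₂ = −ln(1 − r₁·B/P)/ln(1+r₁) ≈ 22.81 → 23 more payments.

29 payments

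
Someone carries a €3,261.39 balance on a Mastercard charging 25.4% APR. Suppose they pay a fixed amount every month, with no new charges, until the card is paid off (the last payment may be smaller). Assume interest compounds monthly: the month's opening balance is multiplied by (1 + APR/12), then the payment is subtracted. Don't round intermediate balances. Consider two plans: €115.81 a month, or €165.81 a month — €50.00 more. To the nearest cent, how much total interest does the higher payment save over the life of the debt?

Monthly rate r = 25.4%/12 = 2.11667% = 0.0211667.
At €115.81/mo: n = ⌈−ln(1 − rB₀/P)/ln(1+r)⌉ = 44 payments (last €32.79); total interest = total paid − €3,261.39 = €1,751.23.
At €165.81/mo: 26 payments (last €117.41); total interest €1,001.27.
Interest saved = €1,751.23 − €1,001.27 = €749.96.

€749.96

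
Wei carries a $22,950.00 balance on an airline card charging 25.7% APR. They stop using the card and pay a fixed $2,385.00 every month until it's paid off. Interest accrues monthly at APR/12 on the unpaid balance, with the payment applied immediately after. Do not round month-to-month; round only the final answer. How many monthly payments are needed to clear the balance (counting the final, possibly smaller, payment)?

Monthly rate r = 25.7%/12 = 2.14167% = 0.0214167.
Recurrence: B ← B·(1+r) − $2,385.00.
Month 1: interest $491.51; balance after payment $21,056.51.
Month 2: interest $450.96; balance after payment $19,122.47.
Closed form: n = −ln(1 − rB₀/P)/ln(1+r) = −ln(0.79392)/ln(1.02142) ≈ 10.891, so the balance reaches zero during payment 11.

11 payments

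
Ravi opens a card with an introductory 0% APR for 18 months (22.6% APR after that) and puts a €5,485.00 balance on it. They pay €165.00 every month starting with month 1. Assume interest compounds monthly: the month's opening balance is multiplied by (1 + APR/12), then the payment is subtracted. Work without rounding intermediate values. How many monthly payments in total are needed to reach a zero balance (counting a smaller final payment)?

37 payments

Promo months 1–18 at r₀ = 0%/12 = 0; months 19+ at r₁ = 22.6%/12 = 0.0188333.
After month 18 (no interest yet): B = €5,485.00 − 18·€165.00 = €2,515.00.
Then at r₁ with €165.00/mo: n₂ = −ln(1 − r₁·B/P)/ln(1+r₁) ≈ 18.13 → 19 more payments.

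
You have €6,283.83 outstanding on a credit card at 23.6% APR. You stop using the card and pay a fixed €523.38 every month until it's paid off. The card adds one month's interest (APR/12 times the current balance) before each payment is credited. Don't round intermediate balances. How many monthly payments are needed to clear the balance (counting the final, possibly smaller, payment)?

Monthly rate r = 23.6%/12 = 1.96667% = 0.0196667.
Recurrence: B ← B·(1+r) − €523.38.
Month 1: interest €123.58; balance after payment €5,884.03.
Month 2: interest €115.72; balance after payment €5,476.37.
Closed form: n = −ln(1 − rB₀/P)/ln(1+r) = −ln(0.76388)/ln(1.01967) ≈ 13.830, so the balance reaches zero during payment 14.

14 months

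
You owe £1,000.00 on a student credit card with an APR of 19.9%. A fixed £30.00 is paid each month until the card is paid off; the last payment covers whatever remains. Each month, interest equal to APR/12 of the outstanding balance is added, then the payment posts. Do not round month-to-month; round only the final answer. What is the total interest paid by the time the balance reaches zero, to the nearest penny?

Monthly rate r = 19.9%/12 = 1.65833% = 0.0165833.
Payoff takes n = ⌈−ln(1 − rB₀/P)/ln(1+r)⌉ = ⌈48.926⌉ = 49 payments; the last is £27.79.
Total paid = 48·£30.00 + £27.79 = £1,467.79.
Total interest = total paid − principal = £1,467.79 − £1,000.00 = £467.79.

£467.79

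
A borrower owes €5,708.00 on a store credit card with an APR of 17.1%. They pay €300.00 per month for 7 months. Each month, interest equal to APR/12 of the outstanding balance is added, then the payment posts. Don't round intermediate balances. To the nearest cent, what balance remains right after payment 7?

€4,110.36

Monthly rate r = 17.1%/12 = 1.425% = 0.01425.
Each month: B ← B·(1+r) − €300.00.
Month 1: interest €81.34; balance after payment €5,489.34.
Month 2: interest €78.22; balance after payment €5,267.56.
Month 3: interest €75.06; balance after payment €5,042.62.
Month 4: interest €71.86; balance after payment €4,814.48.
Month 5: interest €68.61; balance after payment €4,583.09.
Month 6: interest €65.31; balance after payment €4,348.40.
Month 7: interest €61.96; balance after payment €4,110.36.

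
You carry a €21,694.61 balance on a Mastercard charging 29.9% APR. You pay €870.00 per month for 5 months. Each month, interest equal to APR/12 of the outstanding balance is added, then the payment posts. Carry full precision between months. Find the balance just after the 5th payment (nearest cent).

Monthly rate r = 29.9%/12 = 2.49167% = 0.0249167.
Each month: B ← B·(1+r) − €870.00.
Month 1: interest €540.56; balance after payment €21,365.17.
Month 2: interest €532.35; balance after payment €21,027.52.
Month 3: interest €523.94; balance after payment €20,681.45.
Month 4: interest €515.31; balance after payment €20,326.76.
Month 5: interest €506.48; balance after payment €19,963.24.

€19,963.24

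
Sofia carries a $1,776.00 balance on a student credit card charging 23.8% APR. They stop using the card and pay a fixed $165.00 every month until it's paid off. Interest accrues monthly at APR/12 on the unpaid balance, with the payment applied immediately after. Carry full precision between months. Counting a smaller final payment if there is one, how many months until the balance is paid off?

Monthly rate r = 23.8%/12 = 1.98333% = 0.0198333.
Recurrence: B ← B·(1+r) − $165.00.
Month 1: interest $35.22; balance after payment $1,646.22.
Month 2: interest $32.65; balance after payment $1,513.87.
Closed form: n = −ln(1 − rB₀/P)/ln(1+r) = −ln(0.78652)/ln(1.01983) ≈ 12.227, so the balance reaches zero during payment 13.

13 months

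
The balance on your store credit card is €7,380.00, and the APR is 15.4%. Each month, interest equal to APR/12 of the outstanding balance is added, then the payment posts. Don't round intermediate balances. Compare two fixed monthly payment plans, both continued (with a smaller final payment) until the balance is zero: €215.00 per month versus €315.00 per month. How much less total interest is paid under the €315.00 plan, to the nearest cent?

€957.36

Monthly rate r = 15.4%/12 = 1.28333% = 0.0128333.
At €215.00/mo: n = ⌈−ln(1 − rB₀/P)/ln(1+r)⌉ = 46 payments (last €116.79); total interest = total paid − €7,380.00 = €2,411.79.
At €315.00/mo: 29 payments (last €14.43); total interest €1,454.43.
Interest saved = €2,411.79 − €1,454.43 = €957.36.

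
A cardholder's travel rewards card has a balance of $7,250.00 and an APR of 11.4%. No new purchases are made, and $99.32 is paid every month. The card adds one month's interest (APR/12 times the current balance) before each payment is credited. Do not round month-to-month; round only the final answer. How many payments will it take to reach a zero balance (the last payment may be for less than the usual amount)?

126 payments

Monthly rate r = 11.4%/12 = 0.95% = 0.0095.
Recurrence: B ← B·(1+r) − $99.32.
Month 1: interest $68.88; balance after payment $7,219.56.
Month 2: interest $68.59; balance after payment $7,188.82.
Closed form: n = −ln(1 − rB₀/P)/ln(1+r) = −ln(0.30653)/ln(1.0095) ≈ 125.056, so the balance reaches zero during payment 126.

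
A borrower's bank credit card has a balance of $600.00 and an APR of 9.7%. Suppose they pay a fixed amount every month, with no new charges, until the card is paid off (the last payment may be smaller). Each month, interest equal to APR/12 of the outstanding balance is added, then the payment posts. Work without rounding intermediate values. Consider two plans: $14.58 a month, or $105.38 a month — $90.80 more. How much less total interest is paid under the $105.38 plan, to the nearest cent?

$115.66

Monthly rate r = 9.7%/12 = 0.808333% = 0.00808333.
At $14.58/mo: n = ⌈−ln(1 − rB₀/P)/ln(1+r)⌉ = 51 payments (last $3.44); total interest = total paid − $600.00 = $132.44.
At $105.38/mo: 6 payments (last $89.88); total interest $16.78.
Interest saved = $132.44 − $16.78 = $115.66.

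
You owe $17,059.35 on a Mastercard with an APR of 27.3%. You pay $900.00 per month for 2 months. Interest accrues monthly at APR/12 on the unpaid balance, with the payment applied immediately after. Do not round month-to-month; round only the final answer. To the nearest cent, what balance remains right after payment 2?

Monthly rate r = 27.3%/12 = 2.275% = 0.02275.
Each month: B ← B·(1+r) − $900.00.
Month 1: interest $388.10; balance after payment $16,547.45.
Month 2: interest $376.45; balance after payment $16,023.90.

$16,023.90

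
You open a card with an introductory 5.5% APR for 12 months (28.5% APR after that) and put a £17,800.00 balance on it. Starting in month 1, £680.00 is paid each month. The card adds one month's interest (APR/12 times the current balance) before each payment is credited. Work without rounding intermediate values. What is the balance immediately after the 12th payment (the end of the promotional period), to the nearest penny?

£10,435.18

Promo months 1–12 at r₀ = 5.5%/12 = 0.00458333; months 13+ at r₁ = 28.5%/12 = 0.02375.
After month 12: iterate B ← B·(1+r₀) − £680.00 for 12 months → £10,435.18.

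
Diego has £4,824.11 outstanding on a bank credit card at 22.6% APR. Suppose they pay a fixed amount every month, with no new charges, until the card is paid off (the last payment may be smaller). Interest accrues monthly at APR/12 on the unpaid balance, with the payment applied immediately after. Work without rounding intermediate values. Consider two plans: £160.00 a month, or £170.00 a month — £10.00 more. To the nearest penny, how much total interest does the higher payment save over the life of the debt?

£228.70

Monthly rate r = 22.6%/12 = 1.88333% = 0.0188333.
At £160.00/mo: n = ⌈−ln(1 − rB₀/P)/ln(1+r)⌉ = 45 payments (last £154.36); total interest = total paid − £4,824.11 = £2,370.25.
At £170.00/mo: 41 payments (last £165.66); total interest £2,141.55.
Interest saved = £2,370.25 − £2,141.55 = £228.70.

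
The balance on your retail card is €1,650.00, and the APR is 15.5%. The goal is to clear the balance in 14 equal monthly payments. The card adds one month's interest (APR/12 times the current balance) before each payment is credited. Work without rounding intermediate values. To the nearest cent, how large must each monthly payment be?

€129.59

Monthly rate r = 15.5%/12 = 1.29167% = 0.0129167.
Level-payment amortization: P = B₀·r / (1 − (1+r)^(−n)) = 1650.00·0.0129167 / (1 − 1.01292^(−14)).
Denominator 1 − (1+r)^(−14) = 0.164458626.
P = 21.3125 / 0.164458626 ≈ 129.59.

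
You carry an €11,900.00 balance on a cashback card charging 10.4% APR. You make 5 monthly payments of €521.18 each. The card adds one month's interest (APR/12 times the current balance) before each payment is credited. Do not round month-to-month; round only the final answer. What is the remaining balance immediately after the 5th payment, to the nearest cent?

€9,773.22

Monthly rate r = 10.4%/12 = 0.866667% = 0.00866667.
Each month: B ← B·(1+r) − €521.18.
Month 1: interest €103.13; balance after payment €11,481.95.
Month 2: interest €99.51; balance after payment €11,060.28.
Month 3: interest €95.86; balance after payment €10,634.96.
Month 4: interest €92.17; balance after payment €10,205.95.
Month 5: interest €88.45; balance after payment €9,773.22.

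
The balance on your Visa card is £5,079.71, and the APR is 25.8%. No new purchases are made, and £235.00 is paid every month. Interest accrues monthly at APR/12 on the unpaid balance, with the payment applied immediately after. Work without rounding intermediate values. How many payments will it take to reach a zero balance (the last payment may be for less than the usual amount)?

30 payments

Monthly rate r = 25.8%/12 = 2.15% = 0.0215.
Recurrence: B ← B·(1+r) − £235.00.
Month 1: interest £109.21; balance after payment £4,953.92.
Month 2: interest £106.51; balance after payment £4,825.43.
Closed form: n = −ln(1 − rB₀/P)/ln(1+r) = −ln(0.53526)/ln(1.0215) ≈ 29.381, so the balance reaches zero during payment 30.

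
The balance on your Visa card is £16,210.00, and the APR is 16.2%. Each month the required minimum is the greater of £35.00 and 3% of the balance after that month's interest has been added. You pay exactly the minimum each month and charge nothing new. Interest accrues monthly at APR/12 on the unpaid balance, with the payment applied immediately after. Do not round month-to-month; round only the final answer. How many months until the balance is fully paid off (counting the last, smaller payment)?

199 months

Monthly rate r = 16.2%/12 = 1.35% = 0.0135.
While 3% of the post-interest balance exceeds £35.00, each month B ← (B·(1+r))·(1 − 0.03), i.e. B shrinks by the factor (1+r)·0.97 = 0.9831.
This holds for months 1–156. Entering month 157 the balance is £1,134.17; 3% of the post-interest balance is now below £35.00, so the flat £35.00 minimum applies from here.
From month 157 a fixed £35.00 at rate r clears £1,134.17 in 43 more payments. Total: 156 + 43 = 199 months.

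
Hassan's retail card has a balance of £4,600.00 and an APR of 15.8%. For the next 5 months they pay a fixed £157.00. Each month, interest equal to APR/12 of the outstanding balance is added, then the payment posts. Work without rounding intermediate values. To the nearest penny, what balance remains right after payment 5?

Monthly rate r = 15.8%/12 = 1.31667% = 0.0131667.
Each month: B ← B·(1+r) − £157.00.
Month 1: interest £60.57; balance after payment £4,503.57.
Month 2: interest £59.30; balance after payment £4,405.86.
Month 3: interest £58.01; balance after payment £4,306.87.
Month 4: interest £56.71; balance after payment £4,206.58.
Month 5: interest £55.39; balance after payment £4,104.97.

£4,104.97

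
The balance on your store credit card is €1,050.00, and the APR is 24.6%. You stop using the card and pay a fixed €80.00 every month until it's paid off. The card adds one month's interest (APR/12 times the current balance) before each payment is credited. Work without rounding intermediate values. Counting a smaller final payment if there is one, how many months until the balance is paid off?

16 months

Monthly rate r = 24.6%/12 = 2.05% = 0.0205.
Recurrence: B ← B·(1+r) − €80.00.
Month 1: interest €21.53; balance after payment €991.53.
Month 2: interest €20.33; balance after payment €931.85.
Closed form: n = −ln(1 − rB₀/P)/ln(1+r) = −ln(0.73094)/ln(1.0205) ≈ 15.445, so the balance reaches zero during payment 16.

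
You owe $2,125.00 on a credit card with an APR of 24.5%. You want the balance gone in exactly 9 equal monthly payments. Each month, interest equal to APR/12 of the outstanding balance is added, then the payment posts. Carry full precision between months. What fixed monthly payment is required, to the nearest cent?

$260.86

Monthly rate r = 24.5%/12 = 2.04167% = 0.0204167.
Level-payment amortization: P = B₀·r / (1 − (1+r)^(−n)) = 2125.00·0.0204167 / (1 − 1.02042^(−9)).
Denominator 1 − (1+r)^(−9) = 0.166314766.
P = 43.3854 / 0.166314766 ≈ 260.86.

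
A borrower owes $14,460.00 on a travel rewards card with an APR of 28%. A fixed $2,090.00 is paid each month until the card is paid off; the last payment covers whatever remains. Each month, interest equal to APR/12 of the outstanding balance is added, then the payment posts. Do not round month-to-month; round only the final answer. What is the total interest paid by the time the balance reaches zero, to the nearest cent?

Monthly rate r = 28%/12 = 2.33333% = 0.0233333.
Payoff takes n = ⌈−ln(1 − rB₀/P)/ln(1+r)⌉ = ⌈7.633⌉ = 8 payments; the last is $1,329.15.
Total paid = 7·$2,090.00 + $1,329.15 = $15,959.15.
Total interest = total paid − principal = $15,959.15 − $14,460.00 = $1,499.15.

$1,499.15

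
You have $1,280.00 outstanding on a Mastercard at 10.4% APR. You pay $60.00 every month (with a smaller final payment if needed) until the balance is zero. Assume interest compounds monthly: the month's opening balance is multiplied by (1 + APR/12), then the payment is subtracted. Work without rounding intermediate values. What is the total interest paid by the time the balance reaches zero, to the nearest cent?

Monthly rate r = 10.4%/12 = 0.866667% = 0.00866667.
Payoff takes n = ⌈−ln(1 − rB₀/P)/ln(1+r)⌉ = ⌈23.690⌉ = 24 payments; the last is $41.47.
Total paid = 23·$60.00 + $41.47 = $1,421.47.
Total interest = total paid − principal = $1,421.47 − $1,280.00 = $141.47.

$141.47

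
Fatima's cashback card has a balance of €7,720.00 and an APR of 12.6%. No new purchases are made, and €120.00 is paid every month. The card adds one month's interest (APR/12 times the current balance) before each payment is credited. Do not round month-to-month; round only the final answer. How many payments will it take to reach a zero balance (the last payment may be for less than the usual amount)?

Monthly rate r = 12.6%/12 = 1.05% = 0.0105.
Recurrence: B ← B·(1+r) − €120.00.
Month 1: interest €81.06; balance after payment €7,681.06.
Month 2: interest €80.65; balance after payment €7,641.71.
Closed form: n = −ln(1 − rB₀/P)/ln(1+r) = −ln(0.3245)/ln(1.0105) ≈ 107.749, so the balance reaches zero during payment 108.

108 months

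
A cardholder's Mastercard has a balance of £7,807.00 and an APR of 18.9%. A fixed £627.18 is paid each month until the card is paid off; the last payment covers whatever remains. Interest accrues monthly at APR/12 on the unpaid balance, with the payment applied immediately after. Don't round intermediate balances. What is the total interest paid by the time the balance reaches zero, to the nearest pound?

£951

Monthly rate r = 18.9%/12 = 1.575% = 0.01575.
Payoff takes n = ⌈−ln(1 − rB₀/P)/ln(1+r)⌉ = ⌈13.964⌉ = 14 payments; the last is £604.87.
Total paid = 13·£627.18 + £604.87 = £8,758.21.
Total interest = total paid − principal = £8,758.21 − £7,807.00 = £951.21.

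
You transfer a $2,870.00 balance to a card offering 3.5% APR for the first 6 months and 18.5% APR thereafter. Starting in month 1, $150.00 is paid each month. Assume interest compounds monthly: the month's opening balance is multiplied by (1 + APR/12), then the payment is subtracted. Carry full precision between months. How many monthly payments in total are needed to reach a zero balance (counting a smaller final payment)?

22 months

Promo months 1–6 at r₀ = 3.5%/12 = 0.00291667; months 7+ at r₁ = 18.5%/12 = 0.0154167.
After month 6: iterate B ← B·(1+r₀) − $150.00 for 6 months → $2,014.00.
Then at r₁ with $150.00/mo: n₂ = −ln(1 − r₁·B/P)/ln(1+r₁) ≈ 15.16 → 16 more payments.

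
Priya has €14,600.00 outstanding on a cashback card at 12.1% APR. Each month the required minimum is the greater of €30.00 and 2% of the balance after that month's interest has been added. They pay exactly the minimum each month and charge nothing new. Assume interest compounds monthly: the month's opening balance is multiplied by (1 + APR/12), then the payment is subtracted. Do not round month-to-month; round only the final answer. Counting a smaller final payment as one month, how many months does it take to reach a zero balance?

Monthly rate r = 12.1%/12 = 1.00833% = 0.0100833.
While 2% of the post-interest balance exceeds €30.00, each month B ← (B·(1+r))·(1 − 0.02), i.e. B shrinks by the factor (1+r)·0.98 = 0.98988.
This holds for months 1–225. Entering month 226 the balance is €1,481.12; 2% of the post-interest balance is now below €30.00, so the flat €30.00 minimum applies from here.
From month 226 a fixed €30.00 at rate r clears €1,481.12 in 69 more payments. Total: 225 + 69 = 294 months.

294 months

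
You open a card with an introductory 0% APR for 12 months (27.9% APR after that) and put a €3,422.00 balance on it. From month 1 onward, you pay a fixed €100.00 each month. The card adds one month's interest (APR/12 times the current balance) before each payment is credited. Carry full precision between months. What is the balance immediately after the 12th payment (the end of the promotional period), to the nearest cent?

€2,222.00

Promo months 1–12 at r₀ = 0%/12 = 0; months 13+ at r₁ = 27.9%/12 = 0.02325.
After month 12 (no interest yet): B = €3,422.00 − 12·€100.00 = €2,222.00.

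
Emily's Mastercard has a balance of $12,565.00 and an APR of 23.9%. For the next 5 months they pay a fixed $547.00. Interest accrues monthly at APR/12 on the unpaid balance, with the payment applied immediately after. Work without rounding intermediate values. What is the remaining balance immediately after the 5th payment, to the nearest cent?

Monthly rate r = 23.9%/12 = 1.99167% = 0.0199167.
Each month: B ← B·(1+r) − $547.00.
Month 1: interest $250.25; balance after payment $12,268.25.
Month 2: interest $244.34; balance after payment $11,965.60.
Month 3: interest $238.31; balance after payment $11,656.91.
Month 4: interest $232.17; balance after payment $11,342.08.
Month 5: interest $225.90; balance after payment $11,020.97.

$11,020.97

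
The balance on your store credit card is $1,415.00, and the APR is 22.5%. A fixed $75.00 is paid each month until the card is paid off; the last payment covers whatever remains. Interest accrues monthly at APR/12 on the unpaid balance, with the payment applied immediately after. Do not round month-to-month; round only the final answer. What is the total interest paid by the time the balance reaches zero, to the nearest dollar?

$348

Monthly rate r = 22.5%/12 = 1.875% = 0.01875.
Payoff takes n = ⌈−ln(1 − rB₀/P)/ln(1+r)⌉ = ⌈23.501⌉ = 24 payments; the last is $37.77.
Total paid = 23·$75.00 + $37.77 = $1,762.77.
Total interest = total paid − principal = $1,762.77 − $1,415.00 = $347.77.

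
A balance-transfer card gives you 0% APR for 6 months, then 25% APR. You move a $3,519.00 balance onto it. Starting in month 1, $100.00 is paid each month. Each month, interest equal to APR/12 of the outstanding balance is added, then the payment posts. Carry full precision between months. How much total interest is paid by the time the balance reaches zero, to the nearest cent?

Promo months 1–6 at r₀ = 0%/12 = 0; months 7+ at r₁ = 25%/12 = 0.0208333.
After month 6 (no interest yet): B = $3,519.00 − 6·$100.00 = $2,919.00.
Then at r₁ with $100.00/mo: n₂ = −ln(1 − r₁·B/P)/ln(1+r₁) ≈ 45.43 → 46 more payments.
Total paid = 51·$100.00 + $43.63 = $5,143.63; interest = $5,143.63 − $3,519.00 = $1,624.63.

$1,624.63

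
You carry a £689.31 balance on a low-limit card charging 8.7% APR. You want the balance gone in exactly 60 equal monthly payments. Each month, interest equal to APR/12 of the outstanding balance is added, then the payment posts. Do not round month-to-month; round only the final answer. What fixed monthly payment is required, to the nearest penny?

£14.21

Monthly rate r = 8.7%/12 = 0.725% = 0.00725.
Level-payment amortization: P = B₀·r / (1 − (1+r)^(−n)) = 689.31·0.00725 / (1 − 1.00725^(−60)).
Denominator 1 − (1+r)^(−60) = 0.351718787.
P = 4.9975 / 0.351718787 ≈ 14.21.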